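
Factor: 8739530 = 2^1* 5^1* 17^1*101^1*509^1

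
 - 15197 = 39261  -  54458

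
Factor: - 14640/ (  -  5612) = 60/23 = 2^2*3^1*5^1 * 23^ ( - 1)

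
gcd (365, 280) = 5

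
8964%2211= 120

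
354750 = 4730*75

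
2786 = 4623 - 1837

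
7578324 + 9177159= 16755483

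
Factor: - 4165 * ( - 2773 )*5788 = 66848766460 = 2^2*5^1*7^2*17^1*47^1 * 59^1*1447^1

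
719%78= 17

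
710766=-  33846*( - 21)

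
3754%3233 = 521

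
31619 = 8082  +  23537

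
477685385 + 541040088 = 1018725473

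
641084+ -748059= - 106975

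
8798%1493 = 1333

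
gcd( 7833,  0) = 7833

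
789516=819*964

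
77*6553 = 504581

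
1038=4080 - 3042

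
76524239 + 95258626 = 171782865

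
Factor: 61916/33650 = 2^1*5^( - 2)*23^1 = 46/25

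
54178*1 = 54178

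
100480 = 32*3140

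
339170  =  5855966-5516796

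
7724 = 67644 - 59920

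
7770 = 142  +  7628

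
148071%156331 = 148071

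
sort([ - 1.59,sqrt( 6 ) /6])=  [-1.59, sqrt( 6 ) /6]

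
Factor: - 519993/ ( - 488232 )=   57777/54248 = 2^( - 3)*3^1*6781^(  -  1)*19259^1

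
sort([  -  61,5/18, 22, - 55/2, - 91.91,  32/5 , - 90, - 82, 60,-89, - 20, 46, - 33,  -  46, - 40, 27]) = [ - 91.91,-90,-89, - 82 ,-61, - 46,-40 , - 33 , - 55/2 , - 20, 5/18,  32/5, 22, 27, 46,60] 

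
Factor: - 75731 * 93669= - 7093647039 = - 3^1*31223^1*75731^1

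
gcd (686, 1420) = 2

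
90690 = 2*45345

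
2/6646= 1/3323  =  0.00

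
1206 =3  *402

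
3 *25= 75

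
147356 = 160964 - 13608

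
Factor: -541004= - 2^2*211^1*641^1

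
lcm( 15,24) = 120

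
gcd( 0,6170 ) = 6170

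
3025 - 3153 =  - 128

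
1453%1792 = 1453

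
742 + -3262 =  - 2520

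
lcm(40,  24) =120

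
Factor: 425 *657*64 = 17870400   =  2^6*3^2*5^2*17^1 *73^1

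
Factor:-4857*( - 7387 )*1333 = 47826252447 = 3^1*31^1*43^1 * 83^1 * 89^1*1619^1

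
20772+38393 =59165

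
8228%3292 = 1644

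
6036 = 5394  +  642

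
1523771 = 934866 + 588905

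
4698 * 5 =23490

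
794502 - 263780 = 530722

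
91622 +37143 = 128765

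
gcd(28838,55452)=2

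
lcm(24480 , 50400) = 856800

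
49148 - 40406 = 8742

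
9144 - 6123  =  3021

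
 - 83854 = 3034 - 86888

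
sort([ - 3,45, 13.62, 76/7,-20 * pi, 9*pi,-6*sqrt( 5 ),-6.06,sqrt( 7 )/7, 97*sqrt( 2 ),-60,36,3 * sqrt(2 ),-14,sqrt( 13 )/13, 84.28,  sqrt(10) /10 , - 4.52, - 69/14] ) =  [ - 20 * pi, - 60, - 14,-6*sqrt(5 ),-6.06, - 69/14, - 4.52,-3,sqrt(13)/13, sqrt( 10)/10, sqrt (7)/7, 3 * sqrt( 2) , 76/7,13.62, 9*pi, 36, 45,84.28, 97 * sqrt( 2)] 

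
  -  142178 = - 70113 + - 72065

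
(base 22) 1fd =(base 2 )1100111011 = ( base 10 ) 827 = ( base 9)1118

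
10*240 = 2400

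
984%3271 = 984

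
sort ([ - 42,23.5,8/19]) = [ -42,8/19, 23.5 ] 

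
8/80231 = 8/80231  =  0.00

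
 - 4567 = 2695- 7262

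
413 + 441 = 854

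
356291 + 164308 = 520599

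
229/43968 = 1/192 =0.01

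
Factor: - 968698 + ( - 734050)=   -  1702748 =-2^2*89^1*4783^1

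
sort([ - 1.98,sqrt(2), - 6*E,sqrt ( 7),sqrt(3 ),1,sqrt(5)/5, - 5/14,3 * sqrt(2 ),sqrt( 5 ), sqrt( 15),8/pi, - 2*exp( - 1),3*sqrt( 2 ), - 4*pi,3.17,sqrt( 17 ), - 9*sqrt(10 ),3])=[ - 9*sqrt( 10),-6*E, - 4*pi, - 1.98,- 2*exp( - 1 ), - 5/14,sqrt( 5) /5, 1 , sqrt( 2), sqrt( 3),  sqrt( 5),  8/pi, sqrt( 7), 3, 3.17, sqrt(15 ),sqrt( 17 ),  3*sqrt (2 ) , 3*sqrt( 2 ) ] 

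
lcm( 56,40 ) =280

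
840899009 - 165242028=675656981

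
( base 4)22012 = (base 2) 1010000110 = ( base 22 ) 178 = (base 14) 342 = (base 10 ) 646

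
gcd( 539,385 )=77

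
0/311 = 0 = 0.00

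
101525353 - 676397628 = - 574872275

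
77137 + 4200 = 81337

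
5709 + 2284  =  7993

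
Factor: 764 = 2^2*191^1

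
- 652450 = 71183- 723633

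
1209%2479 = 1209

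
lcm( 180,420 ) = 1260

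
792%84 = 36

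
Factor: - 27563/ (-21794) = 2^( - 1 )*17^(  -  1)*43^1 = 43/34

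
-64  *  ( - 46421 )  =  2970944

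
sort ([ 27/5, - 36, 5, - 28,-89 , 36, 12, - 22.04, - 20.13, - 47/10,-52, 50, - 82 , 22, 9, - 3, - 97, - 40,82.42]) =[- 97, - 89, - 82,-52, - 40,-36,-28, - 22.04,-20.13, - 47/10, - 3,5,27/5, 9,12,22, 36,50 , 82.42 ] 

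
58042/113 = 513 + 73/113 = 513.65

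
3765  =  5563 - 1798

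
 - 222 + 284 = 62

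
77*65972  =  5079844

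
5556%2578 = 400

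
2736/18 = 152 = 152.00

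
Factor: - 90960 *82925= - 7542858000 = - 2^4*3^1 * 5^3*31^1*107^1 * 379^1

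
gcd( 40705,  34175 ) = 5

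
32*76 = 2432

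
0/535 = 0 = 0.00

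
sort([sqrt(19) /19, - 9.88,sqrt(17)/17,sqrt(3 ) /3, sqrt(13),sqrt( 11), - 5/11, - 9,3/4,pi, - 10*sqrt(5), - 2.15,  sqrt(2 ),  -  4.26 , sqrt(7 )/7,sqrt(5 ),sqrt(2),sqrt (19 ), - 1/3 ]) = [ - 10*sqrt(5 ),-9.88, - 9 , - 4.26, - 2.15, - 5/11,- 1/3,sqrt( 19)/19,sqrt(17 )/17 , sqrt(7 )/7,sqrt( 3 )/3, 3/4,sqrt(2 ), sqrt(2),sqrt( 5),  pi,sqrt ( 11),sqrt( 13 ) , sqrt(19 ) ] 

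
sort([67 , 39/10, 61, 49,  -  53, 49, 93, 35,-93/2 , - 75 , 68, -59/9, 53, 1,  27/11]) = [ - 75 , - 53 , - 93/2, - 59/9, 1,27/11,39/10 , 35, 49, 49, 53 , 61, 67,68,93 ] 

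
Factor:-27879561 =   -  3^2*523^1*5923^1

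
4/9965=4/9965 = 0.00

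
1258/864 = 629/432 = 1.46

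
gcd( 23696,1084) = 4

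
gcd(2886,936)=78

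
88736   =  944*94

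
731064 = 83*8808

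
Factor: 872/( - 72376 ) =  - 83^( - 1) = - 1/83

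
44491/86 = 44491/86 = 517.34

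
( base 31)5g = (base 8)253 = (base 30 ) 5l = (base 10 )171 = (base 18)99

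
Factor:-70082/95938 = -35041/47969 =-  67^1*523^1* 47969^( - 1 ) 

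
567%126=63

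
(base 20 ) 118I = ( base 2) 10000110000010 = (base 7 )34003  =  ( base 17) 1CBA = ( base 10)8578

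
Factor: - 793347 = -3^1*67^1*3947^1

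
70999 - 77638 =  -6639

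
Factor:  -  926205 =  -3^1*5^1*7^1*8821^1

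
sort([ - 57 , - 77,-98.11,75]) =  [ - 98.11,- 77, - 57,75 ]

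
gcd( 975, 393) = 3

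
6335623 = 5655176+680447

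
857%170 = 7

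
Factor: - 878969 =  - 7^1*13^2*743^1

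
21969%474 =165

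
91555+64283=155838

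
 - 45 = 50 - 95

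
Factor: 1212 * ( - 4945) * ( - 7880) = 47227519200 = 2^5 * 3^1*5^2 * 23^1*43^1*101^1*197^1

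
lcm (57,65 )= 3705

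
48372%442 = 194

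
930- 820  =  110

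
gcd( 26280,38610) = 90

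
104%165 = 104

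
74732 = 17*4396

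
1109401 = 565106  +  544295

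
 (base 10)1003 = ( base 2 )1111101011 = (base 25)1F3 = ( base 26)1cf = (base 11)832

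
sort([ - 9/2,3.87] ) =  [  -  9/2,3.87 ]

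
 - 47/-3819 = 47/3819 =0.01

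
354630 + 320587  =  675217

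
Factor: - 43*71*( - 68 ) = 207604 = 2^2*17^1*43^1*71^1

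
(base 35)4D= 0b10011001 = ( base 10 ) 153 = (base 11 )12A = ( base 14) ad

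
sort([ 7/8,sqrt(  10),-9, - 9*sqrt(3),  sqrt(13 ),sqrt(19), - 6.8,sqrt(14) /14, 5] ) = [ - 9 * sqrt (3), - 9, - 6.8, sqrt(14 ) /14, 7/8, sqrt( 10), sqrt(13 ),  sqrt( 19) , 5 ] 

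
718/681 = 1+37/681 = 1.05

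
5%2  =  1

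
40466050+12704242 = 53170292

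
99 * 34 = 3366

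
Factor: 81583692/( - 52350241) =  - 2^2 * 3^1*31^1*3217^( - 1 )*16273^ ( - 1 )*219311^1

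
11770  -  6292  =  5478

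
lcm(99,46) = 4554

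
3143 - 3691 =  -548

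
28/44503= 28/44503 =0.00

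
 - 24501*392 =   -  9604392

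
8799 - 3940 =4859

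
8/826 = 4/413 = 0.01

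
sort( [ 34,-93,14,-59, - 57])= [  -  93,  -  59,-57 , 14,34 ] 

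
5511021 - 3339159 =2171862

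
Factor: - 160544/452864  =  - 173/488=- 2^( - 3)*61^( - 1)*173^1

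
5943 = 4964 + 979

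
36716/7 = 36716/7 = 5245.14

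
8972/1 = 8972 = 8972.00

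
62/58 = 1+2/29 = 1.07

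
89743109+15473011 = 105216120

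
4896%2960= 1936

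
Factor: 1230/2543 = 2^1*3^1 * 5^1*41^1*2543^( - 1 ) 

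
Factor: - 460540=-2^2*5^1 * 23027^1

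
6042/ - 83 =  - 6042/83 = - 72.80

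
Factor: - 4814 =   -  2^1*29^1*83^1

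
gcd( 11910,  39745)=5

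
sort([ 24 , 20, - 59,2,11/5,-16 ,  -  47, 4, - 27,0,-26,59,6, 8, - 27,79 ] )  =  [ - 59,- 47, - 27 , - 27,- 26,- 16, 0,2,11/5,4, 6,8,20,  24,59,79 ]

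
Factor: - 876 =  - 2^2*3^1*73^1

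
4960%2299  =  362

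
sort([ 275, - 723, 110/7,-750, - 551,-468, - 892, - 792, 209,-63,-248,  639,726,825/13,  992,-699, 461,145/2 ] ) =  [  -  892 ,-792, - 750,-723 , - 699, - 551 , - 468, - 248, - 63,110/7, 825/13, 145/2,209,275, 461, 639,726,992 ] 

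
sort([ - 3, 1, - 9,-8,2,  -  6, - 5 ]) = [ - 9, - 8, - 6, - 5, - 3, 1,2]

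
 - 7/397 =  - 7/397=- 0.02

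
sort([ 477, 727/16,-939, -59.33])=[ - 939 , - 59.33, 727/16,477 ]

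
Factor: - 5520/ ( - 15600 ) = 5^( - 1)*13^ ( - 1 )*23^1 = 23/65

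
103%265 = 103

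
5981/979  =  5981/979 = 6.11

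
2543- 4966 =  - 2423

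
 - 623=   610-1233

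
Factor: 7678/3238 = 3839/1619 = 11^1*349^1*1619^( - 1) 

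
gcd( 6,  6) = 6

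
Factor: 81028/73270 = 2^1*5^( - 1)*17^( - 1 )*47^1   =  94/85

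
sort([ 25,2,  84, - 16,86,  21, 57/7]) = [ - 16, 2,57/7,21,25,84,86] 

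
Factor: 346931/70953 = 3^( - 1 )*13^1*67^( - 1)*353^(  -  1 )*26687^1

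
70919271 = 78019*909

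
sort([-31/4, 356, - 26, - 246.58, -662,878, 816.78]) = [ -662, - 246.58,-26,-31/4,356, 816.78,878 ] 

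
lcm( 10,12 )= 60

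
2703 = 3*901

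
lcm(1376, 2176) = 93568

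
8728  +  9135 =17863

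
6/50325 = 2/16775 =0.00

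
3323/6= 3323/6 =553.83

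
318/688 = 159/344 = 0.46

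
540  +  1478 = 2018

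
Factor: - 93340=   -  2^2*5^1*13^1 * 359^1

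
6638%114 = 26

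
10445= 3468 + 6977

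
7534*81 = 610254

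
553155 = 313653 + 239502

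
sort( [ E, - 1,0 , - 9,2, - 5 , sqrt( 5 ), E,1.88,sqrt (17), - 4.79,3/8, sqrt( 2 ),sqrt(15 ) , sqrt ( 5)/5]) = [ - 9 , - 5, - 4.79, - 1,0,3/8, sqrt ( 5)/5, sqrt(2),1.88,2, sqrt( 5 )  ,  E,E,sqrt( 15),sqrt( 17) ]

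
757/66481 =757/66481 = 0.01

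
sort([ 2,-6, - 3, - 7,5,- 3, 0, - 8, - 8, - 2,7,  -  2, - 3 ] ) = [ - 8, - 8, - 7,-6,  -  3, - 3,  -  3, -2,-2, 0,2, 5, 7 ] 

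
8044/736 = 2011/184 =10.93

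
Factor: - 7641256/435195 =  - 2^3 * 3^( - 2)*5^( - 1)*7^2*19^( - 1)*101^1*193^1*509^(-1) 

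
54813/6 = 18271/2  =  9135.50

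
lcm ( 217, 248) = 1736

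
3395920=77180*44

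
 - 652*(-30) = 19560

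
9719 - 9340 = 379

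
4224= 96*44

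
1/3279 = 1/3279 = 0.00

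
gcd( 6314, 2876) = 2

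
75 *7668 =575100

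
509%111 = 65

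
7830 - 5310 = 2520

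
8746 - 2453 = 6293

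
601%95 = 31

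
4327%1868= 591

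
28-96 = -68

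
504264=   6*84044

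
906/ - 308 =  - 453/154 =- 2.94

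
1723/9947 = 1723/9947 = 0.17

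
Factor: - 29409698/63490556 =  - 14704849/31745278 = - 2^(  -  1) *1481^1 *9929^1*15872639^( - 1 ) 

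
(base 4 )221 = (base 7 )56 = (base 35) 16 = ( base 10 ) 41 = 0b101001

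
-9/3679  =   - 1 + 3670/3679 = - 0.00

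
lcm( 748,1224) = 13464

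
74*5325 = 394050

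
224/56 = 4 = 4.00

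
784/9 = 87 + 1/9 = 87.11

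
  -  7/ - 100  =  7/100   =  0.07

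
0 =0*177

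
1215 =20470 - 19255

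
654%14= 10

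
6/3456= 1/576 = 0.00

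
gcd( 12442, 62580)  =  2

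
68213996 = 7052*9673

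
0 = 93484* 0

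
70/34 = 2 + 1/17 = 2.06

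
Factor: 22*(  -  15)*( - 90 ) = 29700 = 2^2 * 3^3 *5^2*11^1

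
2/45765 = 2/45765 = 0.00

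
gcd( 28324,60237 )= 97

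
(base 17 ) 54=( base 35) 2j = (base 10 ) 89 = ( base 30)2t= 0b1011001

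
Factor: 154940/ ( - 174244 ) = -305/343 = - 5^1 *7^(  -  3)* 61^1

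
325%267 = 58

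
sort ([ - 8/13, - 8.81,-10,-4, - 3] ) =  [ - 10, - 8.81, - 4, - 3,-8/13]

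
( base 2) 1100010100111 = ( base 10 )6311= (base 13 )2B46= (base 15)1D0B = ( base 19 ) h93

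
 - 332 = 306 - 638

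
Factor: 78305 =5^1*15661^1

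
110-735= -625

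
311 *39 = 12129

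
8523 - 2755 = 5768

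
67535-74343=-6808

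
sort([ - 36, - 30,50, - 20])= [ - 36, - 30 ,-20, 50] 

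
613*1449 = 888237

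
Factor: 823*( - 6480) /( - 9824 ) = 2^( - 1 )* 3^4 *5^1*307^ ( - 1 )*823^1 = 333315/614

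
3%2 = 1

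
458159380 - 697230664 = -239071284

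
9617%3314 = 2989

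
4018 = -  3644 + 7662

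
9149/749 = 12 +23/107 = 12.21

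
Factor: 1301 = 1301^1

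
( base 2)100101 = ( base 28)19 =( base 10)37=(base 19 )1I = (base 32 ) 15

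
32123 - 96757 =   -  64634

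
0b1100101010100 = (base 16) 1954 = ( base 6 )50004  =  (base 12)3904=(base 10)6484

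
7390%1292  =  930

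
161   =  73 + 88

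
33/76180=33/76180 =0.00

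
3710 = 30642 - 26932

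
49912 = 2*24956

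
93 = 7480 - 7387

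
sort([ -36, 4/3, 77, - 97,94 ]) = [-97, - 36,4/3,77,94]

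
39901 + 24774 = 64675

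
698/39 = 698/39   =  17.90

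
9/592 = 9/592=0.02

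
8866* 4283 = 37973078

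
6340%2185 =1970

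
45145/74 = 610+5/74 =610.07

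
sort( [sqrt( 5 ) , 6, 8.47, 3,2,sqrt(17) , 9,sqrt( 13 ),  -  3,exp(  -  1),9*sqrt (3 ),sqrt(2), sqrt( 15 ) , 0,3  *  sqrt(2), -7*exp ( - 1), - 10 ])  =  [- 10, - 3,-7*exp( - 1 ),0,exp(  -  1 ),  sqrt(2 ),2,sqrt(5), 3,sqrt(13 ), sqrt( 15) , sqrt (17 ), 3*sqrt(2), 6, 8.47,9,9*sqrt( 3) ]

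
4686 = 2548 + 2138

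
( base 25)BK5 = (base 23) DLK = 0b1110011010100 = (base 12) 4330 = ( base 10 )7380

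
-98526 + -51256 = -149782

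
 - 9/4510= -1 + 4501/4510=- 0.00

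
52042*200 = 10408400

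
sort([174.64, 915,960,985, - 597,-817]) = [ -817, - 597, 174.64 , 915, 960 , 985]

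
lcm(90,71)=6390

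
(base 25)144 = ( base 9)1000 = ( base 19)207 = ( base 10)729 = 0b1011011001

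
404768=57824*7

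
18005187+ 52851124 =70856311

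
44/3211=44/3211 = 0.01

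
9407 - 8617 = 790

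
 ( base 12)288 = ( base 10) 392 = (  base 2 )110001000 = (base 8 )610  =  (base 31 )CK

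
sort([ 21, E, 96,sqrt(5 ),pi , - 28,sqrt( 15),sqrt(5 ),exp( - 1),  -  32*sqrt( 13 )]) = [ - 32*sqrt (13),-28,exp(-1),sqrt( 5 ), sqrt( 5),  E,pi,sqrt ( 15), 21,96]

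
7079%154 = 149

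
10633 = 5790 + 4843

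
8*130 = 1040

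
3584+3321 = 6905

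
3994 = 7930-3936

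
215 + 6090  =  6305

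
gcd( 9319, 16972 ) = 1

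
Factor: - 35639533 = - 1033^1*34501^1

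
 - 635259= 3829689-4464948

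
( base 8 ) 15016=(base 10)6670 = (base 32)6GE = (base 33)644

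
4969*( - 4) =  - 19876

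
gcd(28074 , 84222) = 28074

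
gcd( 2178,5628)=6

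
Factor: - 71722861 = - 7^1*10246123^1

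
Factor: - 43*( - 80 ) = 3440= 2^4*5^1*43^1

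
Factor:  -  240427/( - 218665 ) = 5^( - 1 )*11^2*101^ ( - 1 )*433^( - 1 )*1987^1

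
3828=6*638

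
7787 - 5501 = 2286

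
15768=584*27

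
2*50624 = 101248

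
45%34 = 11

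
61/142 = 61/142 = 0.43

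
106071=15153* 7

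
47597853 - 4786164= 42811689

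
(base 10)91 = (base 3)10101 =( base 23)3M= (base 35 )2L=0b1011011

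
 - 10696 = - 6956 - 3740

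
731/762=731/762 = 0.96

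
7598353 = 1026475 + 6571878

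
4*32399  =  129596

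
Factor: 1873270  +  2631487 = 23^1*73^1*2683^1 = 4504757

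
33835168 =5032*6724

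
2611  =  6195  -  3584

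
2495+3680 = 6175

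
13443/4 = 3360 + 3/4 = 3360.75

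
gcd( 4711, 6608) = 7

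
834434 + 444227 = 1278661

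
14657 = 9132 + 5525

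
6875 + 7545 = 14420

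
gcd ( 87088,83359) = 1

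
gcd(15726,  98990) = 2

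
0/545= 0=0.00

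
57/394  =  57/394 =0.14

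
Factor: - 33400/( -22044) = 50/33 = 2^1* 3^(  -  1 )  *  5^2*11^(-1 ) 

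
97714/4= 48857/2 = 24428.50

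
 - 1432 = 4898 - 6330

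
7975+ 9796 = 17771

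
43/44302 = 43/44302 = 0.00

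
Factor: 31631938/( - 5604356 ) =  - 15815969/2802178 = - 2^( - 1) *13^1*17^( - 1)*73^( - 1)*1013^1*1129^( - 1)*1201^1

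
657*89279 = 58656303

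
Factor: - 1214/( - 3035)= 2/5 = 2^1* 5^( -1) 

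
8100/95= 85  +  5/19= 85.26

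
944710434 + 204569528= 1149279962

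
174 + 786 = 960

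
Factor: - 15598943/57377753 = - 19^1*820997^1*57377753^( - 1)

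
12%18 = 12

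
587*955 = 560585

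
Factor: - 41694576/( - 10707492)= 2^2*7^1*11^1*29^1*389^1*892291^(-1 )  =  3474548/892291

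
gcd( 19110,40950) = 2730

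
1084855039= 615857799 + 468997240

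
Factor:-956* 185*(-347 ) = 2^2*5^1*37^1 * 239^1*347^1 = 61370420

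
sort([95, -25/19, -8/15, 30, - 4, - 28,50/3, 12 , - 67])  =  [ - 67, - 28, - 4, - 25/19, - 8/15,12,  50/3,30,95 ]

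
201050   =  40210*5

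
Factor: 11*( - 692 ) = -7612 = - 2^2 * 11^1 * 173^1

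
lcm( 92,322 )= 644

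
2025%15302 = 2025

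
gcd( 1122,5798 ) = 2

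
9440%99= 35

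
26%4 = 2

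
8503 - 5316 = 3187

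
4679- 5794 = -1115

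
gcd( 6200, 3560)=40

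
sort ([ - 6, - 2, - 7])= [ - 7,  -  6, - 2 ] 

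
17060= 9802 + 7258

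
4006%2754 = 1252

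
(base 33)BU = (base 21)IF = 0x189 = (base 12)289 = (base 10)393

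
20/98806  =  10/49403  =  0.00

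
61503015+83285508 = 144788523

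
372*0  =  0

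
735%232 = 39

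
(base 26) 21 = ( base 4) 311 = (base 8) 65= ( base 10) 53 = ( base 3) 1222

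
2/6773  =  2/6773 = 0.00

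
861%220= 201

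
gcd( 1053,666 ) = 9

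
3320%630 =170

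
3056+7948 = 11004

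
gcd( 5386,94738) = 2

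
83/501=83/501 = 0.17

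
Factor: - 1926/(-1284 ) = 3/2 =2^( - 1)*3^1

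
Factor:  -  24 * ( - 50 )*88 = 2^7*3^1*5^2 * 11^1 = 105600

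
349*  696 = 242904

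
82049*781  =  64080269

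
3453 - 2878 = 575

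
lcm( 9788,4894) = 9788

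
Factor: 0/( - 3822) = 0 = 0^1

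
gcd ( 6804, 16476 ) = 12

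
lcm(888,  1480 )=4440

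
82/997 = 82/997 = 0.08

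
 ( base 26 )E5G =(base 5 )301420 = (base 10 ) 9610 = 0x258A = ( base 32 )9ca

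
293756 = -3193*( - 92) 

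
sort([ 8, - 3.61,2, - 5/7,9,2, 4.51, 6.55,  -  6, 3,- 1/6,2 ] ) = [-6,  -  3.61,-5/7,-1/6, 2, 2, 2,3, 4.51, 6.55, 8,9]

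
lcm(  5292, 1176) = 10584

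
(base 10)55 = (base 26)23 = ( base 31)1o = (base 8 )67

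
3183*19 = 60477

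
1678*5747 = 9643466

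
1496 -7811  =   - 6315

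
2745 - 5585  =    -  2840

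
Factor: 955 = 5^1*191^1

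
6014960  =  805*7472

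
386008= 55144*7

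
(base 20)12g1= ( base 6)110121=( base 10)9121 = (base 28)BHL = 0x23a1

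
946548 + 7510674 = 8457222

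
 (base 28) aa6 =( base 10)8126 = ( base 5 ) 230001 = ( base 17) 1B20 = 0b1111110111110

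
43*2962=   127366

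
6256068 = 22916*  273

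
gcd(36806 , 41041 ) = 77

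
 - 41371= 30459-71830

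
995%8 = 3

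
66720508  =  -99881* ( - 668) 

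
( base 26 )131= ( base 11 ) 627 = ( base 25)155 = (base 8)1363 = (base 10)755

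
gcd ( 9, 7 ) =1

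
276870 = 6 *46145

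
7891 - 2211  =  5680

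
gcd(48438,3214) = 2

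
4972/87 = 57  +  13/87 = 57.15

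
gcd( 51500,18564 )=4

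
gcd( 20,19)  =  1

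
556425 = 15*37095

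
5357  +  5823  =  11180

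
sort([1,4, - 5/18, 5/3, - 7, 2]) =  [ - 7,-5/18, 1 , 5/3, 2,4]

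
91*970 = 88270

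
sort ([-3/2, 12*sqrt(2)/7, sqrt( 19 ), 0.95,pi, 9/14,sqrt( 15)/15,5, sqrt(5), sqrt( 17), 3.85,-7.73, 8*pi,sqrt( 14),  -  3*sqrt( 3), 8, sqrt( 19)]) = [-7.73 ,- 3 * sqrt(3 ), - 3/2, sqrt( 15)/15, 9/14, 0.95, sqrt ( 5), 12 *sqrt( 2 ) /7, pi,sqrt( 14), 3.85, sqrt( 17) , sqrt( 19 ), sqrt( 19), 5, 8, 8*pi]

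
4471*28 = 125188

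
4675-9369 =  - 4694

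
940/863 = 1 + 77/863 = 1.09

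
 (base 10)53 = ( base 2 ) 110101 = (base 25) 23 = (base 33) 1k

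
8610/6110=1 + 250/611 = 1.41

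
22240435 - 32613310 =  - 10372875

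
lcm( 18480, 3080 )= 18480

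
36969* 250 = 9242250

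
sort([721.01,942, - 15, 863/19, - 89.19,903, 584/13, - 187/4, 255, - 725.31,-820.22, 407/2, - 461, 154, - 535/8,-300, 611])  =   [ - 820.22, - 725.31, - 461, - 300,- 89.19,-535/8, - 187/4, - 15, 584/13,  863/19, 154, 407/2, 255, 611, 721.01, 903 , 942]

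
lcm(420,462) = 4620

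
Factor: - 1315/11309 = -5^1*43^(-1) = - 5/43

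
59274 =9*6586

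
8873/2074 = 4+577/2074 = 4.28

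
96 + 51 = 147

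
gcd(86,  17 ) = 1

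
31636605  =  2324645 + 29311960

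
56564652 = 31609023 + 24955629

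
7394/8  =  3697/4 = 924.25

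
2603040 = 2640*986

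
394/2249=394/2249 = 0.18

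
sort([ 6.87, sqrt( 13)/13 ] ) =[ sqrt( 13)/13,6.87 ]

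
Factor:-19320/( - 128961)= 2^3*3^(-1 ) * 5^1*89^( - 1)=40/267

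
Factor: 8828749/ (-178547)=-19^1*61^ (-1)*419^1* 1109^1*2927^( - 1)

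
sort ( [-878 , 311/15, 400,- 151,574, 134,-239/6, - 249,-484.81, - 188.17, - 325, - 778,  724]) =[-878, - 778,-484.81, - 325, - 249, - 188.17,-151, - 239/6,311/15,134,  400, 574, 724 ]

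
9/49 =9/49=0.18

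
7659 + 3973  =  11632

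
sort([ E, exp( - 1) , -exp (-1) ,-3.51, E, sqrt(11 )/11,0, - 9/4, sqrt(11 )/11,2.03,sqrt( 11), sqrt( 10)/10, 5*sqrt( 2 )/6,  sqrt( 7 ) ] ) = [ - 3.51,-9/4, - exp(  -  1 ),  0, sqrt( 11 )/11, sqrt( 11 )/11, sqrt( 10 )/10 , exp( - 1),5*sqrt( 2 )/6, 2.03, sqrt( 7), E, E, sqrt( 11 ) ] 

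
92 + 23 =115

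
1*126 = 126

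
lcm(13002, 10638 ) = 117018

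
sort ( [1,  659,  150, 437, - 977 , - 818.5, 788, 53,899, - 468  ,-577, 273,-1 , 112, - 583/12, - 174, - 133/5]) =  [ - 977, - 818.5, - 577,-468,-174, - 583/12, - 133/5, - 1,1, 53, 112, 150,273 , 437,659,  788,  899]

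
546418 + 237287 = 783705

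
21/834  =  7/278=0.03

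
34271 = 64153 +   -  29882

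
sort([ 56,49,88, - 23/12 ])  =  [-23/12, 49, 56, 88 ] 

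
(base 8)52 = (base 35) 17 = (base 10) 42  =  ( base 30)1C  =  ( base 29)1d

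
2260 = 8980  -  6720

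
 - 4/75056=  -  1/18764 = - 0.00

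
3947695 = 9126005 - 5178310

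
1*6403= 6403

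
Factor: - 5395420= - 2^2 * 5^1*101^1 * 2671^1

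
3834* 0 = 0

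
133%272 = 133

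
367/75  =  367/75 = 4.89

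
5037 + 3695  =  8732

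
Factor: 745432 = 2^3*93179^1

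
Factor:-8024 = - 2^3* 17^1*59^1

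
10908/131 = 83 + 35/131 = 83.27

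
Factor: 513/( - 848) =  - 2^( - 4)*3^3*  19^1*53^ ( - 1)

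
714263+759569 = 1473832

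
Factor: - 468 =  - 2^2*3^2*13^1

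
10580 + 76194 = 86774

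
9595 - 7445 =2150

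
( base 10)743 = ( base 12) 51b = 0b1011100111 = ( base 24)16N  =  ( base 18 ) 255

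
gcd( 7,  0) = 7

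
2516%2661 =2516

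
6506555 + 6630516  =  13137071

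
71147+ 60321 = 131468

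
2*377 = 754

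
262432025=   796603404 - 534171379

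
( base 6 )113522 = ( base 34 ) 8jk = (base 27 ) dg5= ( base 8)23272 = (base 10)9914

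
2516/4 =629 = 629.00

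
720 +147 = 867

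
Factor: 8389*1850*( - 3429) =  - 2^1*3^3* 5^2*37^1*127^1*8389^1 = - 53216879850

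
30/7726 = 15/3863 = 0.00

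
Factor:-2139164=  - 2^2 * 43^1*12437^1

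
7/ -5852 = - 1/836 = -  0.00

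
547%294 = 253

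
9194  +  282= 9476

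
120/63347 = 120/63347 = 0.00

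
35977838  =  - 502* (  -  71669 )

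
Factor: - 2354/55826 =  - 11^1*103^( - 1)*107^1*271^( - 1 )= - 1177/27913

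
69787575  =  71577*975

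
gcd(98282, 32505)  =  1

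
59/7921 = 59/7921 = 0.01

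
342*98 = 33516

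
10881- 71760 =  - 60879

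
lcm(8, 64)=64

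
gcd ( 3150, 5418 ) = 126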